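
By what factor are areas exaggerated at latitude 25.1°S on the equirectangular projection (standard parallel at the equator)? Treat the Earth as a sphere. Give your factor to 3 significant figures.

For the equirectangular projection with φ₀ = 0 (plate carrée), h = 1 along meridians and k = sec φ along parallels.
Areal scale = h·k = 1 × sec φ; at 25.1°, h = 1.000, k = 1.104, so h·k = 1.104.

1.10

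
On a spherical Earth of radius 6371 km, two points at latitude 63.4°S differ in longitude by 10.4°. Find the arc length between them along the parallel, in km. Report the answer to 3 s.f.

Arc length along a parallel = R cos φ · Δλ (with Δλ in radians).
= 6371 × cos 63.4° × (10.4° × π/180) = 6371 × 0.4478 × 0.1815 ≈ 518 km.

518 km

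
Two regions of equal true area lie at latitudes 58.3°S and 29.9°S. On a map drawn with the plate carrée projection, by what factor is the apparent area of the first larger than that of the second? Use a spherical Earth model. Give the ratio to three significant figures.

In the plate carrée (x = Rλ, y = Rφ), meridians are true-scale (h = 1) and parallels are stretched by k = sec φ.
Areal scale at 58.3°: h·k = 1.000 × 1.903 = 1.903.
Areal scale at 29.9°: h·k = 1.000 × 1.154 = 1.154.
Ratio = 1.903/1.154 ≈ 1.65.

1.65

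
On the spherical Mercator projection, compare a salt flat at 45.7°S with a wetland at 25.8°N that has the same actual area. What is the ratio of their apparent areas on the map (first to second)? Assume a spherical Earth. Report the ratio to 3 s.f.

Mercator areal scale is sec²φ.
At 45.7°: sec²(45.7°) = 1/0.6984² = 2.050.
At 25.8°: sec²(25.8°) = 1/0.9003² = 1.234.
Ratio = 2.050/1.234 = cos²(25.8°)/cos²(45.7°) ≈ 1.66.

1.66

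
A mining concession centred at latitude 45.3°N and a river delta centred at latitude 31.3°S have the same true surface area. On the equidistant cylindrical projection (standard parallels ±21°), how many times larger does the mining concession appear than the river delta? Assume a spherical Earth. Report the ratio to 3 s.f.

The equidistant cylindrical projection with φ₀ = 21° has h = 1 (meridians true) and k = cos φ₀ / cos φ along parallels.
Areal scale at 45.3°: h·k = 1.000 × 1.327 = 1.327.
Areal scale at 31.3°: h·k = 1.000 × 1.093 = 1.093.
Ratio = 1.327/1.093 ≈ 1.21.

1.21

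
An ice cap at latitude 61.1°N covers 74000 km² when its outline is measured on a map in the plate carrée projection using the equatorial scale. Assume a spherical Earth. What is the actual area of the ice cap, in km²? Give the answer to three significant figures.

In the plate carrée (x = Rλ, y = Rφ), meridians are true-scale (h = 1) and parallels are stretched by k = sec φ.
Areal scale = h·k = 1 × sec φ; at 61.1°, h = 1.000, k = 2.069, so h·k = 2.069.
True area = apparent / (areal scale) = 74000 / 2.069 ≈ 35800 km².

35800 km²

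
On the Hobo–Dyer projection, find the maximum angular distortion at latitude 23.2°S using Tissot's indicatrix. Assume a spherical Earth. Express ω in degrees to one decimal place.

The Hobo–Dyer projection is cylindrical equal-area with φ₀ = 37.5°. For cylindrical equal-area with standard parallel φ₀, h = cos φ / cos φ₀ and k = cos φ₀ / cos φ, so h·k = 1.
At 23.2°: h = 1.159, k = 0.8632; principal scales a = 1.159, b = 0.8632.
sin(ω/2) = (a − b)/(a + b) = 0.2954/2.022 = 0.1461, so ω = 2 arcsin(0.1461) ≈ 16.8°.

16.8°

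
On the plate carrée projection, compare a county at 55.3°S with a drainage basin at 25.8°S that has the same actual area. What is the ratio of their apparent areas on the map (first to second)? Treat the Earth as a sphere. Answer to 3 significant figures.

1.58

Plate carrée maps x = Rλ, y = Rφ. The meridian scale is h = 1 and the parallel scale is k = 1/cos φ = sec φ.
Areal scale at 55.3°: h·k = 1.000 × 1.757 = 1.757.
Areal scale at 25.8°: h·k = 1.000 × 1.111 = 1.111.
Ratio = 1.757/1.111 ≈ 1.58.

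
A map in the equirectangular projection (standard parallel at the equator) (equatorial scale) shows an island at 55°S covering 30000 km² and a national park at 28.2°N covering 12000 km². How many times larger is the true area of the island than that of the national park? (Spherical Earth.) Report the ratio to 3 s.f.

On the plate carrée, areal scale = h·k = 1 × sec φ, so true area = apparent × cos φ.
True area of island: 30000 × cos(55°) = 30000 × 0.5736 = 17210 km².
True area of national park: 12000 × cos(28.2°) = 12000 × 0.8813 = 10580 km².
Ratio = 17210 / 10580 ≈ 1.63.

1.63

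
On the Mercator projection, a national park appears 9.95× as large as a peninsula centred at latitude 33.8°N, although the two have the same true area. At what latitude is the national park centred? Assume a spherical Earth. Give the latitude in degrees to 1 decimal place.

On Mercator, (apparent₁)/(apparent₂) = sec²φ₁ / sec²φ₂ when true areas are equal.
cos²φ₂ / cos²φ₁ = 9.95  ⇒  cos φ₁ = cos 33.8° / √9.95 = 0.8310/3.154 = 0.2634.
φ₁ = arccos(0.2634) ≈ 74.7°.

74.7°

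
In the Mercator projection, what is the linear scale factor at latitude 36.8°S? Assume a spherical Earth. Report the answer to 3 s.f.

1.25

For Mercator, h = k = sec φ (a conformal cylindrical projection has a single point scale, 1/cos φ).
k = 1/cos 36.8° = 1/0.8007 = 1.249.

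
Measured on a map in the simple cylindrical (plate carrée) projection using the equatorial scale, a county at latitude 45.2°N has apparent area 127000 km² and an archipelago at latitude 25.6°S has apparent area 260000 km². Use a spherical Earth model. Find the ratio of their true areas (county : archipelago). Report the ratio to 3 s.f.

Plate carrée has h = 1 and k = sec φ, giving areal scale sec φ; true area = (apparent area) · cos φ.
True area of county: 127000 × cos(45.2°) = 127000 × 0.7046 = 89490 km².
True area of archipelago: 260000 × cos(25.6°) = 260000 × 0.9018 = 234500 km².
Ratio = 89490 / 234500 ≈ 0.382.

0.382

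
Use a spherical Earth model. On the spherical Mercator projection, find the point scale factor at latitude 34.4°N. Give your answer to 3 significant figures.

For Mercator, h = k = sec φ (a conformal cylindrical projection has a single point scale, 1/cos φ).
k = 1/cos 34.4° = 1/0.8251 = 1.212.

1.21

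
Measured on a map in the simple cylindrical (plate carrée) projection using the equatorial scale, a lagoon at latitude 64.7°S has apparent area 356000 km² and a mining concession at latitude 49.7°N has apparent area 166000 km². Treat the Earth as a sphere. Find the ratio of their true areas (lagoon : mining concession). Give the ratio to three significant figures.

1.42

On the plate carrée, areal scale = h·k = 1 × sec φ, so true area = apparent × cos φ.
True area of lagoon: 356000 × cos(64.7°) = 356000 × 0.4274 = 152100 km².
True area of mining concession: 166000 × cos(49.7°) = 166000 × 0.6468 = 107400 km².
Ratio = 152100 / 107400 ≈ 1.42.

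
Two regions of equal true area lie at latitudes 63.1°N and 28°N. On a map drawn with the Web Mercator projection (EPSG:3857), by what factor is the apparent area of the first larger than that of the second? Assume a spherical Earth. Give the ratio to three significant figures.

Mercator areal scale is sec²φ.
At 63.1°: sec²(63.1°) = 1/0.4524² = 4.885.
At 28°: sec²(28°) = 1/0.8829² = 1.283.
Ratio = 4.885/1.283 = cos²(28°)/cos²(63.1°) ≈ 3.81.

3.81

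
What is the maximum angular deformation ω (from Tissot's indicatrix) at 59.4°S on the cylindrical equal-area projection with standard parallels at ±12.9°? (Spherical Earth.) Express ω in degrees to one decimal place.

69.7°

Cylindrical equal-area (φ₀ = 12.9°): h = cos φ / cos 12.9° along meridians, k = cos 12.9° / cos φ along parallels; h·k = 1.
At 59.4°: h = 0.5222, k = 1.915; principal scales a = 1.915, b = 0.5222.
sin(ω/2) = (a − b)/(a + b) = 1.393/2.437 = 0.5714, so ω = 2 arcsin(0.5714) ≈ 69.7°.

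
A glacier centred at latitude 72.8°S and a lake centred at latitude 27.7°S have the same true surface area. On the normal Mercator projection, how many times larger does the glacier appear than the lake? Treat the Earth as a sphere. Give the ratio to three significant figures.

8.96

Mercator areal scale is sec²φ.
At 72.8°: sec²(72.8°) = 1/0.2957² = 11.44.
At 27.7°: sec²(27.7°) = 1/0.8854² = 1.276.
Ratio = 11.44/1.276 = cos²(27.7°)/cos²(72.8°) ≈ 8.96.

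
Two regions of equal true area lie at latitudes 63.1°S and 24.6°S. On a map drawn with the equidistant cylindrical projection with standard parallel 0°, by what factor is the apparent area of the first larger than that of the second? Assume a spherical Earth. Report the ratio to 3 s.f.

2.01

Plate carrée maps x = Rλ, y = Rφ. The meridian scale is h = 1 and the parallel scale is k = 1/cos φ = sec φ.
Areal scale at 63.1°: h·k = 1.000 × 2.210 = 2.210.
Areal scale at 24.6°: h·k = 1.000 × 1.100 = 1.100.
Ratio = 2.210/1.100 ≈ 2.01.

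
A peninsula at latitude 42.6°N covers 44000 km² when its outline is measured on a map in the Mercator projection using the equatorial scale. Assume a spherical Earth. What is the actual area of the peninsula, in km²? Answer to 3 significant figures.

23800 km²

For Mercator, h = k = sec φ (a conformal cylindrical projection has a single point scale, 1/cos φ).
Areal scale = k² = sec²φ = 1/cos²(42.6°) = 1/0.7361² = 1.846.
True area = apparent / (areal scale) = 44000 / 1.846 ≈ 23800 km².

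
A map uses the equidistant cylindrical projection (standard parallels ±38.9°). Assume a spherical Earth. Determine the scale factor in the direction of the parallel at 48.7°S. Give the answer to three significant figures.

With standard parallel φ₀ = 38.9°, the equirectangular projection gives x = Rλ cos φ₀, y = Rφ, so h = 1 and k = cos 38.9° / cos φ.
k = cos 38.9° / cos 48.7° = 0.7782/0.6600 = 1.179.

1.18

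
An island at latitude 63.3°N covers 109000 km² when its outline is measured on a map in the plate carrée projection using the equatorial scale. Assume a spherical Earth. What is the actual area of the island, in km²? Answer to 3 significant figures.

49000 km²

For the equirectangular projection with φ₀ = 0 (plate carrée), h = 1 along meridians and k = sec φ along parallels.
Areal scale = h·k = 1 × sec φ; at 63.3°, h = 1.000, k = 2.226, so h·k = 2.226.
True area = apparent / (areal scale) = 109000 / 2.226 ≈ 49000 km².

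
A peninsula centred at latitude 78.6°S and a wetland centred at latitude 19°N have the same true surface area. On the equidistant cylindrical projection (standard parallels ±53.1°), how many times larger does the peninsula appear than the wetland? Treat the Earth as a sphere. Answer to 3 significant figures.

4.78

In the equirectangular projection with standard parallel φ₀ = 53.1° (x = Rλ cos φ₀, y = Rφ), meridians are true-scale (h = 1) and the parallel scale is k = cos φ₀ / cos φ.
Areal scale at 78.6°: h·k = 1.000 × 3.038 = 3.038.
Areal scale at 19°: h·k = 1.000 × 0.6350 = 0.6350.
Ratio = 3.038/0.6350 ≈ 4.78.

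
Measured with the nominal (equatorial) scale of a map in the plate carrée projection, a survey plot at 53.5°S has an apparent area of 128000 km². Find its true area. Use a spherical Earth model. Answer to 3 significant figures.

76100 km²

In the plate carrée (x = Rλ, y = Rφ), meridians are true-scale (h = 1) and parallels are stretched by k = sec φ.
Areal scale = h·k = 1 × sec φ; at 53.5°, h = 1.000, k = 1.681, so h·k = 1.681.
True area = apparent / (areal scale) = 128000 / 1.681 ≈ 76100 km².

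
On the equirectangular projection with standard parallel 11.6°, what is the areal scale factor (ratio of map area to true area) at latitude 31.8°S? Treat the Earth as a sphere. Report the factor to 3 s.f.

The equidistant cylindrical projection with φ₀ = 11.6° has h = 1 (meridians true) and k = cos φ₀ / cos φ along parallels.
Areal scale = h·k = 1 × cos φ₀ / cos φ; at 31.8°, h = 1.000, k = 1.153, so h·k = 1.153.

1.15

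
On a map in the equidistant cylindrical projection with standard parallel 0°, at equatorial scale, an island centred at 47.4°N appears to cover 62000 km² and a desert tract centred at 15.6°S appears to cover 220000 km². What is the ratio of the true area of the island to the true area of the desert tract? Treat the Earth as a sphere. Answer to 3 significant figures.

0.198

Plate carrée has h = 1 and k = sec φ, giving areal scale sec φ; true area = (apparent area) · cos φ.
True area of island: 62000 × cos(47.4°) = 62000 × 0.6769 = 41970 km².
True area of desert tract: 220000 × cos(15.6°) = 220000 × 0.9632 = 211900 km².
Ratio = 41970 / 211900 ≈ 0.198.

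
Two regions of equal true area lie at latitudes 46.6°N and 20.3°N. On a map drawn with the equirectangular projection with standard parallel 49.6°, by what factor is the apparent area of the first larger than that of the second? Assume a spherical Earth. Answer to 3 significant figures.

In the equirectangular projection with standard parallel φ₀ = 49.6° (x = Rλ cos φ₀, y = Rφ), meridians are true-scale (h = 1) and the parallel scale is k = cos φ₀ / cos φ.
Areal scale at 46.6°: h·k = 1.000 × 0.9433 = 0.9433.
Areal scale at 20.3°: h·k = 1.000 × 0.6910 = 0.6910.
Ratio = 0.9433/0.6910 ≈ 1.37.

1.37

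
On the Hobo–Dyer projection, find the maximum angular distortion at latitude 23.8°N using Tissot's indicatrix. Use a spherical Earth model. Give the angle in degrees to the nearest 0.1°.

Hobo–Dyer is a cylindrical equal-area projection with standard parallels at ±37.5°. A cylindrical equal-area projection with standard parallel φ₀ has meridian scale h = cos φ / cos φ₀ and parallel scale k = cos φ₀ / cos φ (so areas are preserved, h·k = 1).
At 23.8°: h = 1.153, k = 0.8671; principal scales a = 1.153, b = 0.8671.
sin(ω/2) = (a − b)/(a + b) = 0.2862/2.020 = 0.1417, so ω = 2 arcsin(0.1417) ≈ 16.3°.

16.3°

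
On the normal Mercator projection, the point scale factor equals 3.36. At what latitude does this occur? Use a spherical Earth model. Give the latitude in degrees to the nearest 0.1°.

Mercator scale is k = sec φ = 1/cos φ.
1/cos φ = 3.36  ⇒  cos φ = 0.2976  ⇒  φ = arccos(0.2976) ≈ 72.7°.

72.7°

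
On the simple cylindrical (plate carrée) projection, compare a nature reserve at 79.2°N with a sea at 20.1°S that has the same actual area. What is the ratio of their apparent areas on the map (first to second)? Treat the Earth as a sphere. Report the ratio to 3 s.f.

Plate carrée maps x = Rλ, y = Rφ. The meridian scale is h = 1 and the parallel scale is k = 1/cos φ = sec φ.
Areal scale at 79.2°: h·k = 1.000 × 5.337 = 5.337.
Areal scale at 20.1°: h·k = 1.000 × 1.065 = 1.065.
Ratio = 5.337/1.065 ≈ 5.01.

5.01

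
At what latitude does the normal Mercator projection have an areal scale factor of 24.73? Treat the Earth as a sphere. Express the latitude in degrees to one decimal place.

Mercator areal scale is sec²φ.
sec²φ = 24.73  ⇒  cos²φ = 0.04044  ⇒  cos φ = 0.2011.
φ = arccos(0.2011) ≈ 78.4°.

78.4°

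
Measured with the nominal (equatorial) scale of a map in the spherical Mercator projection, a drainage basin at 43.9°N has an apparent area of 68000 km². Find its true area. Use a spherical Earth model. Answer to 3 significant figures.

35300 km²

For Mercator, h = k = sec φ (a conformal cylindrical projection has a single point scale, 1/cos φ).
Areal scale = k² = sec²φ = 1/cos²(43.9°) = 1/0.7206² = 1.926.
True area = apparent / (areal scale) = 68000 / 1.926 ≈ 35300 km².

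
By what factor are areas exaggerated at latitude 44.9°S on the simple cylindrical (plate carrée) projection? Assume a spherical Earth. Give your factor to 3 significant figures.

1.41

Plate carrée maps x = Rλ, y = Rφ. The meridian scale is h = 1 and the parallel scale is k = 1/cos φ = sec φ.
Areal scale = h·k = 1 × sec φ; at 44.9°, h = 1.000, k = 1.412, so h·k = 1.412.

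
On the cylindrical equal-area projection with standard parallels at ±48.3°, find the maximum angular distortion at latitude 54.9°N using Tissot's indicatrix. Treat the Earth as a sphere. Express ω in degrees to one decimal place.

16.6°

A cylindrical equal-area projection with standard parallel φ₀ has meridian scale h = cos φ / cos φ₀ and parallel scale k = cos φ₀ / cos φ (so areas are preserved, h·k = 1).
At 54.9°: h = 0.8644, k = 1.157; principal scales a = 1.157, b = 0.8644.
sin(ω/2) = (a − b)/(a + b) = 0.2925/2.021 = 0.1447, so ω = 2 arcsin(0.1447) ≈ 16.6°.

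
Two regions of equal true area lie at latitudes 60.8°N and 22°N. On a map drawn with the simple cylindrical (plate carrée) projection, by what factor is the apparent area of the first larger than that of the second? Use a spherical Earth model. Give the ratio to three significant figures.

1.90

Plate carrée maps x = Rλ, y = Rφ. The meridian scale is h = 1 and the parallel scale is k = 1/cos φ = sec φ.
Areal scale at 60.8°: h·k = 1.000 × 2.050 = 2.050.
Areal scale at 22°: h·k = 1.000 × 1.079 = 1.079.
Ratio = 2.050/1.079 ≈ 1.90.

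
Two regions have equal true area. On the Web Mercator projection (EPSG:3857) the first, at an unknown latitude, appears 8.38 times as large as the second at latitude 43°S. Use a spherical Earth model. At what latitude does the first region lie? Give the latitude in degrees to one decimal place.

On Mercator, (apparent₁)/(apparent₂) = sec²φ₁ / sec²φ₂ when true areas are equal.
cos²φ₂ / cos²φ₁ = 8.38  ⇒  cos φ₁ = cos 43° / √8.38 = 0.7314/2.895 = 0.2526.
φ₁ = arccos(0.2526) ≈ 75.4°.

75.4°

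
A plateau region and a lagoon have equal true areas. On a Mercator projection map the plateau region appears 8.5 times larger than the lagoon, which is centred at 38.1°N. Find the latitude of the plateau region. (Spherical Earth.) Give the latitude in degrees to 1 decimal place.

Mercator areal scale is sec²φ, so apparent-area ratio = sec²φ₁ / sec²φ₂ = cos²φ₂ / cos²φ₁.
cos²φ₂ / cos²φ₁ = 8.5  ⇒  cos φ₁ = cos 38.1° / √8.5 = 0.7869/2.915 = 0.2699.
φ₁ = arccos(0.2699) ≈ 74.3°.

74.3°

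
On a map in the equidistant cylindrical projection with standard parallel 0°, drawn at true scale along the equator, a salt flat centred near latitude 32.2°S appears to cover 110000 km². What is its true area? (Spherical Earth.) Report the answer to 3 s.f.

93100 km²

For the equirectangular projection with φ₀ = 0 (plate carrée), h = 1 along meridians and k = sec φ along parallels.
Areal scale = h·k = 1 × sec φ; at 32.2°, h = 1.000, k = 1.182, so h·k = 1.182.
True area = apparent / (areal scale) = 110000 / 1.182 ≈ 93100 km².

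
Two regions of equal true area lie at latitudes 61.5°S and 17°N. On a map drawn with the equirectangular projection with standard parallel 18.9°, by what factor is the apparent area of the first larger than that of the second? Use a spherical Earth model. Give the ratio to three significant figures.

In the equirectangular projection with standard parallel φ₀ = 18.9° (x = Rλ cos φ₀, y = Rφ), meridians are true-scale (h = 1) and the parallel scale is k = cos φ₀ / cos φ.
Areal scale at 61.5°: h·k = 1.000 × 1.983 = 1.983.
Areal scale at 17°: h·k = 1.000 × 0.9893 = 0.9893.
Ratio = 1.983/0.9893 ≈ 2.00.

2.00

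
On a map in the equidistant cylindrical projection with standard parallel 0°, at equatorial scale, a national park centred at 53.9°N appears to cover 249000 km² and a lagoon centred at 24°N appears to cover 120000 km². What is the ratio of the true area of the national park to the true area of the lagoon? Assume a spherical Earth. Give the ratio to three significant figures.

1.34

Plate carrée has h = 1 and k = sec φ, giving areal scale sec φ; true area = (apparent area) · cos φ.
True area of national park: 249000 × cos(53.9°) = 249000 × 0.5892 = 146700 km².
True area of lagoon: 120000 × cos(24°) = 120000 × 0.9135 = 109600 km².
Ratio = 146700 / 109600 ≈ 1.34.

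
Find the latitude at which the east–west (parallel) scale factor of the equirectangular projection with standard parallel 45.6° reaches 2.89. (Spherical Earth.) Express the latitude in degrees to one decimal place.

The equidistant cylindrical projection with φ₀ = 45.6° has h = 1 (meridians true) and k = cos φ₀ / cos φ along parallels.
k = cos φ₀ / cos φ = 2.89  ⇒  cos φ = cos 45.6° / 2.89 = 0.2421.
φ = arccos(0.2421) ≈ 76.0°.

76.0°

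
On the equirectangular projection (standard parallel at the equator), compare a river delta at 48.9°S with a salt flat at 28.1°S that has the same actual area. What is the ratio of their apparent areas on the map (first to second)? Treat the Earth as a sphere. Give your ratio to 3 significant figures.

1.34

In the plate carrée (x = Rλ, y = Rφ), meridians are true-scale (h = 1) and parallels are stretched by k = sec φ.
Areal scale at 48.9°: h·k = 1.000 × 1.521 = 1.521.
Areal scale at 28.1°: h·k = 1.000 × 1.134 = 1.134.
Ratio = 1.521/1.134 ≈ 1.34.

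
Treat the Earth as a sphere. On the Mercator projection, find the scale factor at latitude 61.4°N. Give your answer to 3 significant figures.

Mercator is conformal, so the point scale is isotropic: h = k = sec φ = 1/cos φ.
k = 1/cos 61.4° = 1/0.4787 = 2.089.

2.09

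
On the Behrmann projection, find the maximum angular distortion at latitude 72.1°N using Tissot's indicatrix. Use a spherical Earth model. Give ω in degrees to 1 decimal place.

101.8°

Behrmann is a cylindrical equal-area projection with standard parallels at ±30°. Cylindrical equal-area (φ₀ = 30°): h = cos φ / cos 30° along meridians, k = cos 30° / cos φ along parallels; h·k = 1.
At 72.1°: h = 0.3549, k = 2.818; principal scales a = 2.818, b = 0.3549.
sin(ω/2) = (a − b)/(a + b) = 2.463/3.173 = 0.7763, so ω = 2 arcsin(0.7763) ≈ 101.8°.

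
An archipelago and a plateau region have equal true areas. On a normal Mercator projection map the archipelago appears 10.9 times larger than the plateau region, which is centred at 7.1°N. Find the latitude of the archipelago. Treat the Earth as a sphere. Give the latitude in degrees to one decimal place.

72.5°

On Mercator, (apparent₁)/(apparent₂) = sec²φ₁ / sec²φ₂ when true areas are equal.
cos²φ₂ / cos²φ₁ = 10.9  ⇒  cos φ₁ = cos 7.1° / √10.9 = 0.9923/3.302 = 0.3006.
φ₁ = arccos(0.3006) ≈ 72.5°.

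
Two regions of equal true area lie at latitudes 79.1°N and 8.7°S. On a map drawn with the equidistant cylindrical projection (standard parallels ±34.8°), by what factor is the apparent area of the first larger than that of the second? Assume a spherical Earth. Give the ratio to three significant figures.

5.23

With standard parallel φ₀ = 34.8°, the equirectangular projection gives x = Rλ cos φ₀, y = Rφ, so h = 1 and k = cos 34.8° / cos φ.
Areal scale at 79.1°: h·k = 1.000 × 4.343 = 4.343.
Areal scale at 8.7°: h·k = 1.000 × 0.8307 = 0.8307.
Ratio = 4.343/0.8307 ≈ 5.23.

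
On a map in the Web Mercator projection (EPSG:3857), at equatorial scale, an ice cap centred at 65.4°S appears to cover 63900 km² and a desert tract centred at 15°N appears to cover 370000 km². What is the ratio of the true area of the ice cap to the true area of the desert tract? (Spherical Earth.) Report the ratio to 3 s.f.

Mercator's areal exaggeration is sec²φ; hence true area = (apparent area) · cos²φ.
True area of ice cap: 63900 × cos²(65.4°) = 63900 × 0.1733 = 11070 km².
True area of desert tract: 370000 × cos²(15°) = 370000 × 0.9330 = 345200 km².
Ratio = 11070 / 345200 ≈ 0.0321.

0.0321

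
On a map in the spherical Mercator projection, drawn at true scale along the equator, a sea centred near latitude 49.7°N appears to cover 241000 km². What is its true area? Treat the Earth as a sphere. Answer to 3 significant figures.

101000 km²

For Mercator, h = k = sec φ (a conformal cylindrical projection has a single point scale, 1/cos φ).
Areal scale = k² = sec²φ = 1/cos²(49.7°) = 1/0.6468² = 2.390.
True area = apparent / (areal scale) = 241000 / 2.390 ≈ 101000 km².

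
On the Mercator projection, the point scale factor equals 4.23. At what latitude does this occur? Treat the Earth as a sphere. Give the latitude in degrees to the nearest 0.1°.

76.3°

Mercator scale is k = sec φ = 1/cos φ.
1/cos φ = 4.23  ⇒  cos φ = 0.2364  ⇒  φ = arccos(0.2364) ≈ 76.3°.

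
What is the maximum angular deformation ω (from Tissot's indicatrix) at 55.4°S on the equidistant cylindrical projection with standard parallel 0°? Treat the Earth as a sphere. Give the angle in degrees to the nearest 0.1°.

32.0°

Plate carrée maps x = Rλ, y = Rφ. The meridian scale is h = 1 and the parallel scale is k = 1/cos φ = sec φ.
At 55.4°: h = 1.000, k = 1.761; principal scales a = 1.761, b = 1.000.
sin(ω/2) = (a − b)/(a + b) = 0.7610/2.761 = 0.2756, so ω = 2 arcsin(0.2756) ≈ 32.0°.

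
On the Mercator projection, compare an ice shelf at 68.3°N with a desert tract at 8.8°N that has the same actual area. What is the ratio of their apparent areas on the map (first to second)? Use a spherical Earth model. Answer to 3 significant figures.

7.14

Mercator is conformal with k = sec φ, so areal scale = k² = sec²φ.
At 68.3°: sec²(68.3°) = 1/0.3697² = 7.315.
At 8.8°: sec²(8.8°) = 1/0.9882² = 1.024.
Ratio = 7.315/1.024 = cos²(8.8°)/cos²(68.3°) ≈ 7.14.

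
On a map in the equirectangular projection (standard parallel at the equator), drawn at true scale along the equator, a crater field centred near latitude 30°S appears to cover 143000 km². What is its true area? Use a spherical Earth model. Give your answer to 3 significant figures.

Plate carrée maps x = Rλ, y = Rφ. The meridian scale is h = 1 and the parallel scale is k = 1/cos φ = sec φ.
Areal scale = h·k = 1 × sec φ; at 30°, h = 1.000, k = 1.155, so h·k = 1.155.
True area = apparent / (areal scale) = 143000 / 1.155 ≈ 124000 km².

124000 km²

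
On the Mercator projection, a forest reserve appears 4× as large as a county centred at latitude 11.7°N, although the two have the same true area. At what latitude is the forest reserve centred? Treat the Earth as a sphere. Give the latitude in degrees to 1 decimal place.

60.7°

For equal true areas on Mercator, apparent areas scale as sec²φ, so the ratio is cos²φ₂ / cos²φ₁.
cos²φ₂ / cos²φ₁ = 4  ⇒  cos φ₁ = cos 11.7° / √4 = 0.9792/2.000 = 0.4896.
φ₁ = arccos(0.4896) ≈ 60.7°.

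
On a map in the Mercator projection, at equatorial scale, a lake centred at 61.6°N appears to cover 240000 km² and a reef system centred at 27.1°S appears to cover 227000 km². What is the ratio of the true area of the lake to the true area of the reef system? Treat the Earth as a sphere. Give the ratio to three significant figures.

Mercator's areal exaggeration is sec²φ; hence true area = (apparent area) · cos²φ.
True area of lake: 240000 × cos²(61.6°) = 240000 × 0.2262 = 54290 km².
True area of reef system: 227000 × cos²(27.1°) = 227000 × 0.7925 = 179900 km².
Ratio = 54290 / 179900 ≈ 0.302.

0.302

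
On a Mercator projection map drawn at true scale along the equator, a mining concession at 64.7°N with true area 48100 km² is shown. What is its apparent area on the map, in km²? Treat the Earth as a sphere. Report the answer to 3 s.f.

263000 km²

Mercator is conformal, so the point scale is isotropic: h = k = sec φ = 1/cos φ.
Areal scale = k² = sec²φ = 1/cos²(64.7°) = 1/0.4274² = 5.475.
Apparent area = 48100 × 5.475 ≈ 263000 km².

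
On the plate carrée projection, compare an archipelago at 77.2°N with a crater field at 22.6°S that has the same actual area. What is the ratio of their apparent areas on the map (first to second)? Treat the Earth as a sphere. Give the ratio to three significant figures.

4.17

Plate carrée maps x = Rλ, y = Rφ. The meridian scale is h = 1 and the parallel scale is k = 1/cos φ = sec φ.
Areal scale at 77.2°: h·k = 1.000 × 4.514 = 4.514.
Areal scale at 22.6°: h·k = 1.000 × 1.083 = 1.083.
Ratio = 4.514/1.083 ≈ 4.17.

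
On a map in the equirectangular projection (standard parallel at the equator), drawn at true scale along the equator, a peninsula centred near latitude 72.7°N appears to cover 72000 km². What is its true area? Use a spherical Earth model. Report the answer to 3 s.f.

21400 km²

For the equirectangular projection with φ₀ = 0 (plate carrée), h = 1 along meridians and k = sec φ along parallels.
Areal scale = h·k = 1 × sec φ; at 72.7°, h = 1.000, k = 3.363, so h·k = 3.363.
True area = apparent / (areal scale) = 72000 / 3.363 ≈ 21400 km².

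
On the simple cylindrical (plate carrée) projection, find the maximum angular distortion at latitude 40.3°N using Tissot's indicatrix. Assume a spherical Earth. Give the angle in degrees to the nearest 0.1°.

15.5°

For the equirectangular projection with φ₀ = 0 (plate carrée), h = 1 along meridians and k = sec φ along parallels.
At 40.3°: h = 1.000, k = 1.311; principal scales a = 1.311, b = 1.000.
sin(ω/2) = (a − b)/(a + b) = 0.3112/2.311 = 0.1346, so ω = 2 arcsin(0.1346) ≈ 15.5°.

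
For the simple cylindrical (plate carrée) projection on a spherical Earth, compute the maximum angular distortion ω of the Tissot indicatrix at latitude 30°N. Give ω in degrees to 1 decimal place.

8.2°

Plate carrée maps x = Rλ, y = Rφ. The meridian scale is h = 1 and the parallel scale is k = 1/cos φ = sec φ.
At 30°: h = 1.000, k = 1.155; principal scales a = 1.155, b = 1.000.
sin(ω/2) = (a − b)/(a + b) = 0.1547/2.155 = 0.07180, so ω = 2 arcsin(0.07180) ≈ 8.2°.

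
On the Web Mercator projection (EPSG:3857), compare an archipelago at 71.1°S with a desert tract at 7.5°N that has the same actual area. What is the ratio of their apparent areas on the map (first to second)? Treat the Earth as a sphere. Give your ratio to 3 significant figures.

9.37

Mercator is conformal with k = sec φ, so areal scale = k² = sec²φ.
At 71.1°: sec²(71.1°) = 1/0.3239² = 9.531.
At 7.5°: sec²(7.5°) = 1/0.9914² = 1.017.
Ratio = 9.531/1.017 = cos²(7.5°)/cos²(71.1°) ≈ 9.37.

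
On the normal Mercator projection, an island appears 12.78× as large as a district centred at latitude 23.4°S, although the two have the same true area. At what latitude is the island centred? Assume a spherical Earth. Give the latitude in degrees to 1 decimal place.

Mercator areal scale is sec²φ, so apparent-area ratio = sec²φ₁ / sec²φ₂ = cos²φ₂ / cos²φ₁.
cos²φ₂ / cos²φ₁ = 12.78  ⇒  cos φ₁ = cos 23.4° / √12.78 = 0.9178/3.575 = 0.2567.
φ₁ = arccos(0.2567) ≈ 75.1°.

75.1°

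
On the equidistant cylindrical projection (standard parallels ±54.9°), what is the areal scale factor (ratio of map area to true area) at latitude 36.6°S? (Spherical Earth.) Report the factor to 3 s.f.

0.716

In the equirectangular projection with standard parallel φ₀ = 54.9° (x = Rλ cos φ₀, y = Rφ), meridians are true-scale (h = 1) and the parallel scale is k = cos φ₀ / cos φ.
Areal scale = h·k = 1 × cos φ₀ / cos φ; at 36.6°, h = 1.000, k = 0.7162, so h·k = 0.7162.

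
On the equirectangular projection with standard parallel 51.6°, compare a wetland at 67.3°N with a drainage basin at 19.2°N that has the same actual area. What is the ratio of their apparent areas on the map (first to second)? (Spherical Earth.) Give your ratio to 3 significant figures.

2.45

In the equirectangular projection with standard parallel φ₀ = 51.6° (x = Rλ cos φ₀, y = Rφ), meridians are true-scale (h = 1) and the parallel scale is k = cos φ₀ / cos φ.
Areal scale at 67.3°: h·k = 1.000 × 1.610 = 1.610.
Areal scale at 19.2°: h·k = 1.000 × 0.6577 = 0.6577.
Ratio = 1.610/0.6577 ≈ 2.45.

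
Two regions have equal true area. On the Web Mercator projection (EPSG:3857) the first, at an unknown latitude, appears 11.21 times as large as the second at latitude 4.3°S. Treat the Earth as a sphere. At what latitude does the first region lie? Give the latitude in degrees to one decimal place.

On Mercator, (apparent₁)/(apparent₂) = sec²φ₁ / sec²φ₂ when true areas are equal.
cos²φ₂ / cos²φ₁ = 11.21  ⇒  cos φ₁ = cos 4.3° / √11.21 = 0.9972/3.348 = 0.2978.
φ₁ = arccos(0.2978) ≈ 72.7°.

72.7°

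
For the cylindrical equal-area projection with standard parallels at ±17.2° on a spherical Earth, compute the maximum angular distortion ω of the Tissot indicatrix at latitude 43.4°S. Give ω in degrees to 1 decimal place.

Cylindrical equal-area (φ₀ = 17.2°): h = cos φ / cos 17.2° along meridians, k = cos 17.2° / cos φ along parallels; h·k = 1.
At 43.4°: h = 0.7606, k = 1.315; principal scales a = 1.315, b = 0.7606.
sin(ω/2) = (a − b)/(a + b) = 0.5542/2.075 = 0.2670, so ω = 2 arcsin(0.2670) ≈ 31.0°.

31.0°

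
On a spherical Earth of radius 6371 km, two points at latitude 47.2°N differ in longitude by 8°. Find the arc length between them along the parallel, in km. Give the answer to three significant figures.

604 km

Arc length along a parallel = R cos φ · Δλ (with Δλ in radians).
= 6371 × cos 47.2° × (8° × π/180) = 6371 × 0.6794 × 0.1396 ≈ 604 km.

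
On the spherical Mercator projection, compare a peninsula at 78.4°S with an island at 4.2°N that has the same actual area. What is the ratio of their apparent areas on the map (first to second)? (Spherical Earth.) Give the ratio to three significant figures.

24.6

On Mercator, area is exaggerated by sec²φ = 1/cos²φ.
At 78.4°: sec²(78.4°) = 1/0.2011² = 24.73.
At 4.2°: sec²(4.2°) = 1/0.9973² = 1.005.
Ratio = 24.73/1.005 = cos²(4.2°)/cos²(78.4°) ≈ 24.6.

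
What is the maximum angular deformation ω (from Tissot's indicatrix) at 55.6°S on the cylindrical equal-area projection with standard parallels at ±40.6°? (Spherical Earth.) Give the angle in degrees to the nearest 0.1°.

33.4°

Cylindrical equal-area (φ₀ = 40.6°): h = cos φ / cos 40.6° along meridians, k = cos 40.6° / cos φ along parallels; h·k = 1.
At 55.6°: h = 0.7441, k = 1.344; principal scales a = 1.344, b = 0.7441.
sin(ω/2) = (a − b)/(a + b) = 0.5998/2.088 = 0.2873, so ω = 2 arcsin(0.2873) ≈ 33.4°.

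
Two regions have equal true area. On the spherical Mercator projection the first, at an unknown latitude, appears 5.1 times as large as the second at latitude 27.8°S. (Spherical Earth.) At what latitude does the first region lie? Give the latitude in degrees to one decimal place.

On Mercator, (apparent₁)/(apparent₂) = sec²φ₁ / sec²φ₂ when true areas are equal.
cos²φ₂ / cos²φ₁ = 5.1  ⇒  cos φ₁ = cos 27.8° / √5.1 = 0.8846/2.258 = 0.3917.
φ₁ = arccos(0.3917) ≈ 66.9°.

66.9°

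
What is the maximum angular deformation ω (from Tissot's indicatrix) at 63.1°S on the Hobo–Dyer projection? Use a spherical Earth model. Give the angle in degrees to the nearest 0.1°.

Hobo–Dyer is a cylindrical equal-area projection with standard parallels at ±37.5°. Cylindrical equal-area (φ₀ = 37.5°): h = cos φ / cos 37.5° along meridians, k = cos 37.5° / cos φ along parallels; h·k = 1.
At 63.1°: h = 0.5703, k = 1.754; principal scales a = 1.754, b = 0.5703.
sin(ω/2) = (a − b)/(a + b) = 1.183/2.324 = 0.5092, so ω = 2 arcsin(0.5092) ≈ 61.2°.

61.2°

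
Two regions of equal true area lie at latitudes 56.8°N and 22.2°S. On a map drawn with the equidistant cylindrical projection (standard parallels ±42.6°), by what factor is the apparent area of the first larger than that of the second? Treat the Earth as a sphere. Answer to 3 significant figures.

The equidistant cylindrical projection with φ₀ = 42.6° has h = 1 (meridians true) and k = cos φ₀ / cos φ along parallels.
Areal scale at 56.8°: h·k = 1.000 × 1.344 = 1.344.
Areal scale at 22.2°: h·k = 1.000 × 0.7950 = 0.7950.
Ratio = 1.344/0.7950 ≈ 1.69.

1.69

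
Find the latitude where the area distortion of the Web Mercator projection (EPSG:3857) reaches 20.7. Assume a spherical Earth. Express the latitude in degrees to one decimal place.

77.3°

Mercator areal scale is sec²φ.
sec²φ = 20.7  ⇒  cos²φ = 0.04831  ⇒  cos φ = 0.2198.
φ = arccos(0.2198) ≈ 77.3°.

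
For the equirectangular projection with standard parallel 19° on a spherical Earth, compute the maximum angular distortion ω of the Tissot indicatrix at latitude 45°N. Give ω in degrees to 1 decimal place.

16.6°

The equidistant cylindrical projection with φ₀ = 19° has h = 1 (meridians true) and k = cos φ₀ / cos φ along parallels.
At 45°: h = 1.000, k = 1.337; principal scales a = 1.337, b = 1.000.
sin(ω/2) = (a − b)/(a + b) = 0.3372/2.337 = 0.1443, so ω = 2 arcsin(0.1443) ≈ 16.6°.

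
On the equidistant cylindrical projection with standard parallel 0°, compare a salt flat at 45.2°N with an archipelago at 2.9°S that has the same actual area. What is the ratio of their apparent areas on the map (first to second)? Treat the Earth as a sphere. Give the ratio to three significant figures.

Plate carrée maps x = Rλ, y = Rφ. The meridian scale is h = 1 and the parallel scale is k = 1/cos φ = sec φ.
Areal scale at 45.2°: h·k = 1.000 × 1.419 = 1.419.
Areal scale at 2.9°: h·k = 1.000 × 1.001 = 1.001.
Ratio = 1.419/1.001 ≈ 1.42.

1.42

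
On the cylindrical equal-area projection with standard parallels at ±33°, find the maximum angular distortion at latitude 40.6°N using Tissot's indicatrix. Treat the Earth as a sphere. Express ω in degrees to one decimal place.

11.4°

A cylindrical equal-area projection with standard parallel φ₀ has meridian scale h = cos φ / cos φ₀ and parallel scale k = cos φ₀ / cos φ (so areas are preserved, h·k = 1).
At 40.6°: h = 0.9053, k = 1.105; principal scales a = 1.105, b = 0.9053.
sin(ω/2) = (a − b)/(a + b) = 0.1992/2.010 = 0.09913, so ω = 2 arcsin(0.09913) ≈ 11.4°.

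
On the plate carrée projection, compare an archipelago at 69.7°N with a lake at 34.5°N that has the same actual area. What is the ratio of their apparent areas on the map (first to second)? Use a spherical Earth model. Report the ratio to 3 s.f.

In the plate carrée (x = Rλ, y = Rφ), meridians are true-scale (h = 1) and parallels are stretched by k = sec φ.
Areal scale at 69.7°: h·k = 1.000 × 2.882 = 2.882.
Areal scale at 34.5°: h·k = 1.000 × 1.213 = 1.213.
Ratio = 2.882/1.213 ≈ 2.38.

2.38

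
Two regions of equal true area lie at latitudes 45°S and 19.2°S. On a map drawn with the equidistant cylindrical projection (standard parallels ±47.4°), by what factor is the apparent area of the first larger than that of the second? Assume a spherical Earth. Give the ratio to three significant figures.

1.34

The equidistant cylindrical projection with φ₀ = 47.4° has h = 1 (meridians true) and k = cos φ₀ / cos φ along parallels.
Areal scale at 45°: h·k = 1.000 × 0.9572 = 0.9572.
Areal scale at 19.2°: h·k = 1.000 × 0.7167 = 0.7167.
Ratio = 0.9572/0.7167 ≈ 1.34.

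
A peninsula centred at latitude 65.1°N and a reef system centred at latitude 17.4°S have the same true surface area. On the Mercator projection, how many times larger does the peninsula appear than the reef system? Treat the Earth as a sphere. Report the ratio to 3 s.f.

Mercator is conformal with k = sec φ, so areal scale = k² = sec²φ.
At 65.1°: sec²(65.1°) = 1/0.4210² = 5.641.
At 17.4°: sec²(17.4°) = 1/0.9542² = 1.098.
Ratio = 5.641/1.098 = cos²(17.4°)/cos²(65.1°) ≈ 5.14.

5.14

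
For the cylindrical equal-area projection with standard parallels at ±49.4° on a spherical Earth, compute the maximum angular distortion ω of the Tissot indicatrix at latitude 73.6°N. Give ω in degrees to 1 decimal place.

86.2°

Cylindrical equal-area (φ₀ = 49.4°): h = cos φ / cos 49.4° along meridians, k = cos 49.4° / cos φ along parallels; h·k = 1.
At 73.6°: h = 0.4339, k = 2.305; principal scales a = 2.305, b = 0.4339.
sin(ω/2) = (a − b)/(a + b) = 1.871/2.739 = 0.6832, so ω = 2 arcsin(0.6832) ≈ 86.2°.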